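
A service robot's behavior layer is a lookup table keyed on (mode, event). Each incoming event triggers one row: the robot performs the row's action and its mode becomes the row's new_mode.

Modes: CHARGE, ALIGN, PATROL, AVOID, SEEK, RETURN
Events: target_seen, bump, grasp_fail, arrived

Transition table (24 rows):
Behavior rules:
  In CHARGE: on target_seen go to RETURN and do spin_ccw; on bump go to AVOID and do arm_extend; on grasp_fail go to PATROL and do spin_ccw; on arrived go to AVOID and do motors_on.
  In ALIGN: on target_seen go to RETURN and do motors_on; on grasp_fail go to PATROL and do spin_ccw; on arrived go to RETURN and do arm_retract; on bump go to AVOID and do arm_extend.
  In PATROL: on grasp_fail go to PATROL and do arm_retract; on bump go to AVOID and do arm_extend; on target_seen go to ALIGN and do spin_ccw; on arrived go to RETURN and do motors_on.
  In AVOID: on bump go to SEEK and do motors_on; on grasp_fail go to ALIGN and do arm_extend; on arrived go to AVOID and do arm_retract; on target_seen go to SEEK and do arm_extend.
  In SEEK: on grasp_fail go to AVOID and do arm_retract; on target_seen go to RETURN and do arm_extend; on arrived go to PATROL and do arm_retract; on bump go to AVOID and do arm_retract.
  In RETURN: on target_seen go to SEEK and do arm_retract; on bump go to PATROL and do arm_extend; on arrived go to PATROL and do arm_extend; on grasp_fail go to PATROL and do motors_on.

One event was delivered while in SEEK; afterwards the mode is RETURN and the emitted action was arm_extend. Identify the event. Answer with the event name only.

target_seen

try target_seen: (SEEK, target_seen) → (RETURN, arm_extend)  ← matches
try bump: (SEEK, bump) → (AVOID, arm_retract)
try grasp_fail: (SEEK, grasp_fail) → (AVOID, arm_retract)
try arrived: (SEEK, arrived) → (PATROL, arm_retract)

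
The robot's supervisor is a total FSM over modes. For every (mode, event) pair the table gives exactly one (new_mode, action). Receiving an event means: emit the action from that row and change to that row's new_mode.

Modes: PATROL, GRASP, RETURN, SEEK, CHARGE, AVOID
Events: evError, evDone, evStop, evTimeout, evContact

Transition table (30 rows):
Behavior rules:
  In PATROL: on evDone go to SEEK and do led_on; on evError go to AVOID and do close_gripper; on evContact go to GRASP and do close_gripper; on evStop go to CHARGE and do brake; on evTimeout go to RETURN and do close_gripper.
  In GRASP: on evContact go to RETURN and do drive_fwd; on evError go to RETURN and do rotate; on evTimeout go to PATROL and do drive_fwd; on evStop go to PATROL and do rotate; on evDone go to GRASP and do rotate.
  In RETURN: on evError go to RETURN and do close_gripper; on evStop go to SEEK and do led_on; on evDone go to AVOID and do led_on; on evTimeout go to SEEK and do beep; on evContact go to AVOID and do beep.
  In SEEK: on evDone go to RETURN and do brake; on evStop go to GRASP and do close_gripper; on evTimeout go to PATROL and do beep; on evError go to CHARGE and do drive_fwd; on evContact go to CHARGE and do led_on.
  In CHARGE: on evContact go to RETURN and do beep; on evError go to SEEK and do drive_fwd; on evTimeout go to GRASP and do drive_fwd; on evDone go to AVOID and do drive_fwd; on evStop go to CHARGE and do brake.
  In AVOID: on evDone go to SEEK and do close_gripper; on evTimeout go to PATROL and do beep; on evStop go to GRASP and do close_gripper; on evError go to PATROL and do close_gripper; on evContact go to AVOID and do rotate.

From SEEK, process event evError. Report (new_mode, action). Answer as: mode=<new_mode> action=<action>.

current mode = SEEK; filter table to that mode:
  (SEEK, evDone) → (RETURN, brake)
  (SEEK, evStop) → (GRASP, close_gripper)
  (SEEK, evTimeout) → (PATROL, beep)
  (SEEK, evError) → (CHARGE, drive_fwd)  ← event matches
  (SEEK, evContact) → (CHARGE, led_on)
event = evError selects (CHARGE, drive_fwd)

mode=CHARGE action=drive_fwd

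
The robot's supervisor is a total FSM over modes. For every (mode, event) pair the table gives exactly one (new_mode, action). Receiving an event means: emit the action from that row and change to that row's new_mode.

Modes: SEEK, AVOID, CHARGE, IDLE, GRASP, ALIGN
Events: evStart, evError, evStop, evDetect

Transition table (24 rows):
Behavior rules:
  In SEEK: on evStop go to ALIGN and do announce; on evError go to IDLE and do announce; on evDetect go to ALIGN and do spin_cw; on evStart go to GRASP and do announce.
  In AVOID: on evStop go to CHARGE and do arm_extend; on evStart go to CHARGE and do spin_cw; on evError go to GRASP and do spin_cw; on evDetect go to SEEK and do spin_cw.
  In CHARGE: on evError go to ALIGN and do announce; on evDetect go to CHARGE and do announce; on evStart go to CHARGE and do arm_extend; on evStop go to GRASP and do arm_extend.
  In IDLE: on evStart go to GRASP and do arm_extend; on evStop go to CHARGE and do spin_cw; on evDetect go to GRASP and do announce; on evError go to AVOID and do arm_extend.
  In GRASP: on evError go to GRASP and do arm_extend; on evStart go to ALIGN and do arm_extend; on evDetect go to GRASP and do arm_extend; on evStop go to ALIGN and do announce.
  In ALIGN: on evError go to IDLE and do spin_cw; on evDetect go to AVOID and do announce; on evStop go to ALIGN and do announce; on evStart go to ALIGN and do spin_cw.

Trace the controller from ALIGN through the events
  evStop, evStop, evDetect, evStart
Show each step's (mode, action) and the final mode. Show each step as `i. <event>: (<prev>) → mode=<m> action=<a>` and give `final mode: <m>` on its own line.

final mode: CHARGE

1. evStop: (ALIGN) → mode=ALIGN action=announce
2. evStop: (ALIGN) → mode=ALIGN action=announce
3. evDetect: (ALIGN) → mode=AVOID action=announce
4. evStart: (AVOID) → mode=CHARGE action=spin_cw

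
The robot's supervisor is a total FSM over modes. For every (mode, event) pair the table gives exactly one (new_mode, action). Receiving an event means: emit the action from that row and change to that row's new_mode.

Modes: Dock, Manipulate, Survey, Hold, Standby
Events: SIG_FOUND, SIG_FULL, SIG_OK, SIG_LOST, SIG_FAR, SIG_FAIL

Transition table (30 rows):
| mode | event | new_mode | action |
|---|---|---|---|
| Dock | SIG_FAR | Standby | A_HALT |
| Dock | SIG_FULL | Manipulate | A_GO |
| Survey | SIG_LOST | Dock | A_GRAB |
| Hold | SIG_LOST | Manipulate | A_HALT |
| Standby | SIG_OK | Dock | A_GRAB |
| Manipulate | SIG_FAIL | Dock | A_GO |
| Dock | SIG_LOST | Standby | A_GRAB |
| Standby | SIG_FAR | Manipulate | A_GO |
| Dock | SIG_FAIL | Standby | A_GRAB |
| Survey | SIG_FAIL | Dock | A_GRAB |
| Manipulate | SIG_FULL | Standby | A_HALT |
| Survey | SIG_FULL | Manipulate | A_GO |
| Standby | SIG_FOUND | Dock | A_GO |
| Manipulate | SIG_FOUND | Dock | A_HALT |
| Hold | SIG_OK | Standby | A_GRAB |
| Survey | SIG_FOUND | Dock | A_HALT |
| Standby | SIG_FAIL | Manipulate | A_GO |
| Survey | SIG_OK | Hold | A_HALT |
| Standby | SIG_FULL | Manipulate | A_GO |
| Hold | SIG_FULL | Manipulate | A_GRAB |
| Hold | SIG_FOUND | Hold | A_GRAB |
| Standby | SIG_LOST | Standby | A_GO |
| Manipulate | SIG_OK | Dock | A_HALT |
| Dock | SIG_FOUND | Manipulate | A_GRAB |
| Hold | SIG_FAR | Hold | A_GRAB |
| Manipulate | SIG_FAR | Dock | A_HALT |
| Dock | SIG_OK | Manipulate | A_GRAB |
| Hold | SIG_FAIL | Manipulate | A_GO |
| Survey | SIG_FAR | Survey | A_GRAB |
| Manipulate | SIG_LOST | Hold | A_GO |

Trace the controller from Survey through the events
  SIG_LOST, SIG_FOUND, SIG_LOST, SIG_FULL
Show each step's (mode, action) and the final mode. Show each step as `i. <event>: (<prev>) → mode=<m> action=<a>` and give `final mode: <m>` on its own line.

1. SIG_LOST: (Survey) → mode=Dock action=A_GRAB
2. SIG_FOUND: (Dock) → mode=Manipulate action=A_GRAB
3. SIG_LOST: (Manipulate) → mode=Hold action=A_GO
4. SIG_FULL: (Hold) → mode=Manipulate action=A_GRAB

final mode: Manipulate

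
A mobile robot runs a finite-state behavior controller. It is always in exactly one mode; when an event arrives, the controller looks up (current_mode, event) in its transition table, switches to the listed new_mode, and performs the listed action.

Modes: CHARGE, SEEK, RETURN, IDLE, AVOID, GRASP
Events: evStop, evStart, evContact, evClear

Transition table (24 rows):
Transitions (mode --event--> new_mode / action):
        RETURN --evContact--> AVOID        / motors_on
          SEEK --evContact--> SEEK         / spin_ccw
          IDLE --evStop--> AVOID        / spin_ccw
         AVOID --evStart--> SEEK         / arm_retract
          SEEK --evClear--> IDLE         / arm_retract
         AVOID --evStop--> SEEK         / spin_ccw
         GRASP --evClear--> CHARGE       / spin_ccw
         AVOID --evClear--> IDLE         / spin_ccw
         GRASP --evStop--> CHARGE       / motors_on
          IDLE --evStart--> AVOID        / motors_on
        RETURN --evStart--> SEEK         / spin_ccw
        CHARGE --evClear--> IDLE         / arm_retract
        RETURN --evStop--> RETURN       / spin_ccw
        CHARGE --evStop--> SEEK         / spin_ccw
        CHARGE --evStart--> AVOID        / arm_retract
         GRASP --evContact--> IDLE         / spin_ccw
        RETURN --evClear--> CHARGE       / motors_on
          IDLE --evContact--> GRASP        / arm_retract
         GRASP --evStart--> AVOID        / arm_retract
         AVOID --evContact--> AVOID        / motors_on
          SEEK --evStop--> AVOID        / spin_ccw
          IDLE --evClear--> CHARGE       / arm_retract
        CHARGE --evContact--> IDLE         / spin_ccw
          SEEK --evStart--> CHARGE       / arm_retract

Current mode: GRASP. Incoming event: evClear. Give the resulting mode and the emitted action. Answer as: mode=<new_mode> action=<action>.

mode=CHARGE action=spin_ccw

current mode = GRASP; filter table to that mode:
  (GRASP, evClear) → (CHARGE, spin_ccw)  ← event matches
  (GRASP, evStop) → (CHARGE, motors_on)
  (GRASP, evContact) → (IDLE, spin_ccw)
  (GRASP, evStart) → (AVOID, arm_retract)
event = evClear selects (CHARGE, spin_ccw)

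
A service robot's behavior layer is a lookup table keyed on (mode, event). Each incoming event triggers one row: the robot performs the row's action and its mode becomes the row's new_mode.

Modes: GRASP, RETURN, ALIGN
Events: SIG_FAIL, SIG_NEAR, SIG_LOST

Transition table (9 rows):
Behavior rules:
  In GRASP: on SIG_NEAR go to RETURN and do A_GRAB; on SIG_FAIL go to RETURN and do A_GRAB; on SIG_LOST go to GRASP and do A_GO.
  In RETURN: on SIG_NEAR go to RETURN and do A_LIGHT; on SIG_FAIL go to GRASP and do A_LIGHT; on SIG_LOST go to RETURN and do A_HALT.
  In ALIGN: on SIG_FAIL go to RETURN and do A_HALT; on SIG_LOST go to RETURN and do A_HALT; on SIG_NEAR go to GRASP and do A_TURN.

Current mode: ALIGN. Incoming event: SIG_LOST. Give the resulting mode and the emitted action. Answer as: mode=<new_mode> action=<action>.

mode=RETURN action=A_HALT

current mode = ALIGN; filter table to that mode:
  (ALIGN, SIG_FAIL) → (RETURN, A_HALT)
  (ALIGN, SIG_LOST) → (RETURN, A_HALT)  ← event matches
  (ALIGN, SIG_NEAR) → (GRASP, A_TURN)
event = SIG_LOST selects (RETURN, A_HALT)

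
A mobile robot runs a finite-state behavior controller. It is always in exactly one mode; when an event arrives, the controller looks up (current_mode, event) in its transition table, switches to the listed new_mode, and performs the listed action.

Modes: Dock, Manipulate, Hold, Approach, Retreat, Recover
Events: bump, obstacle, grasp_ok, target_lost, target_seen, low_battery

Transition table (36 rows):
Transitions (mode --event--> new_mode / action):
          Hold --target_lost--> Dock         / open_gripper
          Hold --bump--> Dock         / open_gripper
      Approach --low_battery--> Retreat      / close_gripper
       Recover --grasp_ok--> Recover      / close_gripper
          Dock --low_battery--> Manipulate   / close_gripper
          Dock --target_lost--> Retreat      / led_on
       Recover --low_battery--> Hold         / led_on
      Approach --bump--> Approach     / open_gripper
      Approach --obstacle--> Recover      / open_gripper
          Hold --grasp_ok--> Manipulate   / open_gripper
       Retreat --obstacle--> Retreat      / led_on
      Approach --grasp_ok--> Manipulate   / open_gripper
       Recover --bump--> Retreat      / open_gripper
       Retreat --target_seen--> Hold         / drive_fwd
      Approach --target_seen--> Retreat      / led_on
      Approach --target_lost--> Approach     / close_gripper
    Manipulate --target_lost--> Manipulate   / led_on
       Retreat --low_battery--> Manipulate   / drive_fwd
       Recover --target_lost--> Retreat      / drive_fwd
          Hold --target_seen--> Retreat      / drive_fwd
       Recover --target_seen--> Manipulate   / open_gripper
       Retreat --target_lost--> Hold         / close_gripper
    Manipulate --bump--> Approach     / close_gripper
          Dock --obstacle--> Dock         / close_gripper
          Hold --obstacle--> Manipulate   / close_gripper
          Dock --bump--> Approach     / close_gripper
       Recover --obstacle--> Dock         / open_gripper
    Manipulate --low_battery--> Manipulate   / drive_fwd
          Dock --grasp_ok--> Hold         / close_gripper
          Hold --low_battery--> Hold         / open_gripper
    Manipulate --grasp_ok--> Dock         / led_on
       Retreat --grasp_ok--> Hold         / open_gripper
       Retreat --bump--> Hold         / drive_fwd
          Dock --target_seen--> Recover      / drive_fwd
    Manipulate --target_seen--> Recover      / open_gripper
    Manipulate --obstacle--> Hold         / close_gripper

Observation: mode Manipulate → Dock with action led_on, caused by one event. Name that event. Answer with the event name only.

try bump: (Manipulate, bump) → (Approach, close_gripper)
try obstacle: (Manipulate, obstacle) → (Hold, close_gripper)
try grasp_ok: (Manipulate, grasp_ok) → (Dock, led_on)  ← matches
try target_lost: (Manipulate, target_lost) → (Manipulate, led_on)
try target_seen: (Manipulate, target_seen) → (Recover, open_gripper)
try low_battery: (Manipulate, low_battery) → (Manipulate, drive_fwd)

grasp_ok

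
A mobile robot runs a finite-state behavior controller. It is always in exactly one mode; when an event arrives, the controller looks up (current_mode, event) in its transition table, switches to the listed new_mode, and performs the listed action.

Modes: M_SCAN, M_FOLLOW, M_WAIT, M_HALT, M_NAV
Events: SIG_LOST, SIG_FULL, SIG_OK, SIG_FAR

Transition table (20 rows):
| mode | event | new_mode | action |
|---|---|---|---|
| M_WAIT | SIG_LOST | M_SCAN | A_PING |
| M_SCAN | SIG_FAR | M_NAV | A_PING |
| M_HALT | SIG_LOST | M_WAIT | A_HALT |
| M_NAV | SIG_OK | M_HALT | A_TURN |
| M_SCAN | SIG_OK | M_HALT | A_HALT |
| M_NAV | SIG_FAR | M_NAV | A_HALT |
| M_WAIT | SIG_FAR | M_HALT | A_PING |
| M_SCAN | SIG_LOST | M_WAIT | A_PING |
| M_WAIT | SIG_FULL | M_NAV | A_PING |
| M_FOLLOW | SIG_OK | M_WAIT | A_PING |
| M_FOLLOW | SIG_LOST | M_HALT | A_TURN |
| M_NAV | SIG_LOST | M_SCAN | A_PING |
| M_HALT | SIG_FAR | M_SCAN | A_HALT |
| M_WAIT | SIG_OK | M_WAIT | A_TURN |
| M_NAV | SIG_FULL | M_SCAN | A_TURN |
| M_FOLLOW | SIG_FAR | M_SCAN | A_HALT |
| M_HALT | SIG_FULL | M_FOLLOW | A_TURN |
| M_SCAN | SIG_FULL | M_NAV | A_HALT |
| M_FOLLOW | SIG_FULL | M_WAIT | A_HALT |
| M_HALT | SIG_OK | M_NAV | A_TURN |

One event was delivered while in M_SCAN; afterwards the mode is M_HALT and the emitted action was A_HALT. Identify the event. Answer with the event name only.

SIG_OK

try SIG_LOST: (M_SCAN, SIG_LOST) → (M_WAIT, A_PING)
try SIG_FULL: (M_SCAN, SIG_FULL) → (M_NAV, A_HALT)
try SIG_OK: (M_SCAN, SIG_OK) → (M_HALT, A_HALT)  ← matches
try SIG_FAR: (M_SCAN, SIG_FAR) → (M_NAV, A_PING)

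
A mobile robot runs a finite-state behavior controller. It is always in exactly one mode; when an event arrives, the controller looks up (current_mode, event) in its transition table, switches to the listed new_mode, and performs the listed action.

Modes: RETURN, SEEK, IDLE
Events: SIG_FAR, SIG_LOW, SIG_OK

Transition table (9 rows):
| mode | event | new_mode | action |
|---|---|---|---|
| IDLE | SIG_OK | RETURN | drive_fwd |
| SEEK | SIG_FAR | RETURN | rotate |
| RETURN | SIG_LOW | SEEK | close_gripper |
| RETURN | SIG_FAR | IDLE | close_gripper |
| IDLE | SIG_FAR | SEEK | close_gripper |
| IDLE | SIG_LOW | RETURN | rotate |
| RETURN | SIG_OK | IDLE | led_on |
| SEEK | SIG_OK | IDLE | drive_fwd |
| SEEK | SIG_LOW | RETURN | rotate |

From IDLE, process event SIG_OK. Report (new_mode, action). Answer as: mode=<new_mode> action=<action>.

current mode = IDLE; filter table to that mode:
  (IDLE, SIG_OK) → (RETURN, drive_fwd)  ← event matches
  (IDLE, SIG_FAR) → (SEEK, close_gripper)
  (IDLE, SIG_LOW) → (RETURN, rotate)
event = SIG_OK selects (RETURN, drive_fwd)

mode=RETURN action=drive_fwd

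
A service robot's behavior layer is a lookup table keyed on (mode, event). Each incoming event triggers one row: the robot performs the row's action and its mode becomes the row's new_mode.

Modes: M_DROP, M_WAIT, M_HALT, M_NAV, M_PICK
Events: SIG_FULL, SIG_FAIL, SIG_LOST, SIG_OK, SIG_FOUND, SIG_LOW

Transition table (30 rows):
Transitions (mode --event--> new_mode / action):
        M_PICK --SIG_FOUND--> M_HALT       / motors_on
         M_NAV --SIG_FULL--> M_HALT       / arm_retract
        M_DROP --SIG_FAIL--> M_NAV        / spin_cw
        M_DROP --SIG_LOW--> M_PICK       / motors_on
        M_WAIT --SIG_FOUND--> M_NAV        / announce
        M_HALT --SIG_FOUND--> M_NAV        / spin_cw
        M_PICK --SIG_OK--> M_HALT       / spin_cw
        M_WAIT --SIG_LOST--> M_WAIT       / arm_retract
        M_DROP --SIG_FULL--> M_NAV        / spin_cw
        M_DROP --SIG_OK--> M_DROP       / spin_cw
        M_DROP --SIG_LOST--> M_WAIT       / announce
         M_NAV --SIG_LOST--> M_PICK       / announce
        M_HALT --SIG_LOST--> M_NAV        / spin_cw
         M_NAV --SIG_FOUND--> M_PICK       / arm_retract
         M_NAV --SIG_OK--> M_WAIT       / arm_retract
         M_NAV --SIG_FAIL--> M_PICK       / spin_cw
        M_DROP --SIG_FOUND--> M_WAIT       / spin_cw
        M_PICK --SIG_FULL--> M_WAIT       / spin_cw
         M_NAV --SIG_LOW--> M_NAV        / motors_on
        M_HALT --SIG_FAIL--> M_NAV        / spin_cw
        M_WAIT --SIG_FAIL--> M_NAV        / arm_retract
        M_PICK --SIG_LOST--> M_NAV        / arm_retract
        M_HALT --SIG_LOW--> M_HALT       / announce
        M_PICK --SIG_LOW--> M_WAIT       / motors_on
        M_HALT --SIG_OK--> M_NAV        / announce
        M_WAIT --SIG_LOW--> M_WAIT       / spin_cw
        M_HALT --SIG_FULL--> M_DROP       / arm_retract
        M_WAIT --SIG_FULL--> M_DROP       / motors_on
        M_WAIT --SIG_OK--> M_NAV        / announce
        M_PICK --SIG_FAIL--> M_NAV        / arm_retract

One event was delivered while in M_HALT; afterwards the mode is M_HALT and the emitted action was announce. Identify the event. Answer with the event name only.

try SIG_FULL: (M_HALT, SIG_FULL) → (M_DROP, arm_retract)
try SIG_FAIL: (M_HALT, SIG_FAIL) → (M_NAV, spin_cw)
try SIG_LOST: (M_HALT, SIG_LOST) → (M_NAV, spin_cw)
try SIG_OK: (M_HALT, SIG_OK) → (M_NAV, announce)
try SIG_FOUND: (M_HALT, SIG_FOUND) → (M_NAV, spin_cw)
try SIG_LOW: (M_HALT, SIG_LOW) → (M_HALT, announce)  ← matches

SIG_LOW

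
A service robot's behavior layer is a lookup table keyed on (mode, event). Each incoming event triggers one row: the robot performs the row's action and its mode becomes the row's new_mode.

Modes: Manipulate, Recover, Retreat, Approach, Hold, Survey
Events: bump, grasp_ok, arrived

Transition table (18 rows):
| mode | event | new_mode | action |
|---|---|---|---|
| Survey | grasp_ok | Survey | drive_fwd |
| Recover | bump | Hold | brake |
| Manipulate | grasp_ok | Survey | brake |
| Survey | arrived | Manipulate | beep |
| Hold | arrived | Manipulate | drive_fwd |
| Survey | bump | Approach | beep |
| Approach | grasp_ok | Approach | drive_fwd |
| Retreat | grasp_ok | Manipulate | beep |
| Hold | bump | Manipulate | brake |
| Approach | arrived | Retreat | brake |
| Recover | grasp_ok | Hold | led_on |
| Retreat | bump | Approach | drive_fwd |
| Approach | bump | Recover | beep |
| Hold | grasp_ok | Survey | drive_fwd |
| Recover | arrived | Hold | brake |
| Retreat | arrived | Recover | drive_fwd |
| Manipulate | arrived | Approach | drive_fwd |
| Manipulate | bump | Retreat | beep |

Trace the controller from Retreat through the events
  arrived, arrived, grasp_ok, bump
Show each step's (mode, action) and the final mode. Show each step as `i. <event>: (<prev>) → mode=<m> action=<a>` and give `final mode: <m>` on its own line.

1. arrived: (Retreat) → mode=Recover action=drive_fwd
2. arrived: (Recover) → mode=Hold action=brake
3. grasp_ok: (Hold) → mode=Survey action=drive_fwd
4. bump: (Survey) → mode=Approach action=beep

final mode: Approach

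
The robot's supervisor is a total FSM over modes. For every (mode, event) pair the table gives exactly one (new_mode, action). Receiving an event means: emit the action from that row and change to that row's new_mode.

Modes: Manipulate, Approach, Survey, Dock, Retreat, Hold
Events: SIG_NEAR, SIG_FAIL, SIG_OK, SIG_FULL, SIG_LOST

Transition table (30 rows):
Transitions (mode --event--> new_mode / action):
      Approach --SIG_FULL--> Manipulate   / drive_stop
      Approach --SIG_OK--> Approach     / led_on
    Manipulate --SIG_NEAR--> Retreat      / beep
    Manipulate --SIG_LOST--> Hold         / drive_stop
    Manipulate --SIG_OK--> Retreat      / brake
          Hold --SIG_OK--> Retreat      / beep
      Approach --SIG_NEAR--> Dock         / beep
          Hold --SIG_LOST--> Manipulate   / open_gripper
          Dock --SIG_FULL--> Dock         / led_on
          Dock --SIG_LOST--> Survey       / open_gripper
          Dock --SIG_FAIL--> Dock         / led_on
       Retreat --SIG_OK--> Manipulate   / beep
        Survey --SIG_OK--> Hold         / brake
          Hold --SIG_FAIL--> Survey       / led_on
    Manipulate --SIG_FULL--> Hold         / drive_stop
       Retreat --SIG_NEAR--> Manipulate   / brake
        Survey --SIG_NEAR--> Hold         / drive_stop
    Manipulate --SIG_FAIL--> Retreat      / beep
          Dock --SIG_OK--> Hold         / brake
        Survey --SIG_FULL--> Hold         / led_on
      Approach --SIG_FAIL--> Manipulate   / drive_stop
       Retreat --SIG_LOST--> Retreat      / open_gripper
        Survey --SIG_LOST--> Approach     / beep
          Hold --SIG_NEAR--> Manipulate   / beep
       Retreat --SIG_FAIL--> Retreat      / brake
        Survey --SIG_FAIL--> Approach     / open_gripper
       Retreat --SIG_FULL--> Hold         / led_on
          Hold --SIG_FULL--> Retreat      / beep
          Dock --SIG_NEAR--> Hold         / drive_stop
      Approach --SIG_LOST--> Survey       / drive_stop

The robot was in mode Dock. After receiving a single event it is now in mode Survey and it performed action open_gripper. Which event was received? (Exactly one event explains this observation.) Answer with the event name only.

try SIG_NEAR: (Dock, SIG_NEAR) → (Hold, drive_stop)
try SIG_FAIL: (Dock, SIG_FAIL) → (Dock, led_on)
try SIG_OK: (Dock, SIG_OK) → (Hold, brake)
try SIG_FULL: (Dock, SIG_FULL) → (Dock, led_on)
try SIG_LOST: (Dock, SIG_LOST) → (Survey, open_gripper)  ← matches

SIG_LOST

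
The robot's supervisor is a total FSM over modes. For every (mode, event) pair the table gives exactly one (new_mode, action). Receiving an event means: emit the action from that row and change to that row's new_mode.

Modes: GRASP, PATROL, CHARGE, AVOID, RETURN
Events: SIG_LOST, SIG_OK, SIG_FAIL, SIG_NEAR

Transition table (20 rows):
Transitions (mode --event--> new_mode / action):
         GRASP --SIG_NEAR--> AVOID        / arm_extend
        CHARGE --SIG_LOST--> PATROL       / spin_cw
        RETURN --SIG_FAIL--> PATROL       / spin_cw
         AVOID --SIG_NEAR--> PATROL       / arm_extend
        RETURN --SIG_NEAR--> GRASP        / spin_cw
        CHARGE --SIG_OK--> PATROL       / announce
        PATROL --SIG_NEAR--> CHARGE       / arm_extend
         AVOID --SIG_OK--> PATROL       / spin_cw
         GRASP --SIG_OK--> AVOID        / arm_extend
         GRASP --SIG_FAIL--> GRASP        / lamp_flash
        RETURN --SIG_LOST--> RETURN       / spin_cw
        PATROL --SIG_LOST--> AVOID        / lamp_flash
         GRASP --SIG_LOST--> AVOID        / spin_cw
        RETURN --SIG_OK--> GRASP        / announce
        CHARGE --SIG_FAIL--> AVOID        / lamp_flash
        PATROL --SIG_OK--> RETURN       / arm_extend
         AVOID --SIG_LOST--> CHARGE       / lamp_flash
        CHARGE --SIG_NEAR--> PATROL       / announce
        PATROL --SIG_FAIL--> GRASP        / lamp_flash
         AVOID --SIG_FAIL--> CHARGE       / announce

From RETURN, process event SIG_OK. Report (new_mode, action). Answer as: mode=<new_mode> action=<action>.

current mode = RETURN; filter table to that mode:
  (RETURN, SIG_FAIL) → (PATROL, spin_cw)
  (RETURN, SIG_NEAR) → (GRASP, spin_cw)
  (RETURN, SIG_LOST) → (RETURN, spin_cw)
  (RETURN, SIG_OK) → (GRASP, announce)  ← event matches
event = SIG_OK selects (GRASP, announce)

mode=GRASP action=announce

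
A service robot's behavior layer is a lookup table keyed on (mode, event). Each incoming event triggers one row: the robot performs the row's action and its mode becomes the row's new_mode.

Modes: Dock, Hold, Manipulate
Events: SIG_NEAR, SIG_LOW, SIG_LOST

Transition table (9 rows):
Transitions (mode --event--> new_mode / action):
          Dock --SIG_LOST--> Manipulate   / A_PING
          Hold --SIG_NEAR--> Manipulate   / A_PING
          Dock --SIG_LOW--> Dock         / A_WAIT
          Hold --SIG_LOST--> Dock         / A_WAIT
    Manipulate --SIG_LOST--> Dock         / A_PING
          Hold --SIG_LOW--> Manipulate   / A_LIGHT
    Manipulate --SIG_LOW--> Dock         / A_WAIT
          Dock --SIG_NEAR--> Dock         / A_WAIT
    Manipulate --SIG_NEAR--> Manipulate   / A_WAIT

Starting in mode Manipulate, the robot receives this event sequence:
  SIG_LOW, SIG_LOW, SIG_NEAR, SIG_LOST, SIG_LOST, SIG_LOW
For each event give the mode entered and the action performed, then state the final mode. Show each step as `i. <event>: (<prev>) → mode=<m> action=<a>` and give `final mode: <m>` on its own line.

final mode: Dock

1. SIG_LOW: (Manipulate) → mode=Dock action=A_WAIT
2. SIG_LOW: (Dock) → mode=Dock action=A_WAIT
3. SIG_NEAR: (Dock) → mode=Dock action=A_WAIT
4. SIG_LOST: (Dock) → mode=Manipulate action=A_PING
5. SIG_LOST: (Manipulate) → mode=Dock action=A_PING
6. SIG_LOW: (Dock) → mode=Dock action=A_WAIT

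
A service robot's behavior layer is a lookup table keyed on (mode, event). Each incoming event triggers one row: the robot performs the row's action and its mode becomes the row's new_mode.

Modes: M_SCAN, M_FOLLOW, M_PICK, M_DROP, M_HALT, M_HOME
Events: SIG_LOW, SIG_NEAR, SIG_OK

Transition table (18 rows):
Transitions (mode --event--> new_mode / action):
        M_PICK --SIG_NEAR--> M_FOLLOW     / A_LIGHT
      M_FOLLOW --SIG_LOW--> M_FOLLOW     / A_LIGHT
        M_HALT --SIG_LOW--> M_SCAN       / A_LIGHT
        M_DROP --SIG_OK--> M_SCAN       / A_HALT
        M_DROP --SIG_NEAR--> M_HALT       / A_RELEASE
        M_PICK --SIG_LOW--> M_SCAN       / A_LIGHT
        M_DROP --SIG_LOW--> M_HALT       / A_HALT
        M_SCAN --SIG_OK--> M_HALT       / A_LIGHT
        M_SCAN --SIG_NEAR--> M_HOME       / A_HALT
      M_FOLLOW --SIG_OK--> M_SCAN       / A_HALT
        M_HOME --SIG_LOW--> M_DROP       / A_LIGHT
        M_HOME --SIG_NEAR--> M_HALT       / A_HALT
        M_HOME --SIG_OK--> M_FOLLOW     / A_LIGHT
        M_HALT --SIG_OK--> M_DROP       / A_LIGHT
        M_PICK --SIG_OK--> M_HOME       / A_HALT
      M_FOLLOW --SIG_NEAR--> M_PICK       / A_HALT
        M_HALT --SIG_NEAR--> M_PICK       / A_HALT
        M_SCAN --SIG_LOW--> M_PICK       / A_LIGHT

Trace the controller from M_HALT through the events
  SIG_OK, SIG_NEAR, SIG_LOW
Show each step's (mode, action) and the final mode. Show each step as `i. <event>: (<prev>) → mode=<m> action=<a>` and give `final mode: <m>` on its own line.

final mode: M_SCAN

1. SIG_OK: (M_HALT) → mode=M_DROP action=A_LIGHT
2. SIG_NEAR: (M_DROP) → mode=M_HALT action=A_RELEASE
3. SIG_LOW: (M_HALT) → mode=M_SCAN action=A_LIGHT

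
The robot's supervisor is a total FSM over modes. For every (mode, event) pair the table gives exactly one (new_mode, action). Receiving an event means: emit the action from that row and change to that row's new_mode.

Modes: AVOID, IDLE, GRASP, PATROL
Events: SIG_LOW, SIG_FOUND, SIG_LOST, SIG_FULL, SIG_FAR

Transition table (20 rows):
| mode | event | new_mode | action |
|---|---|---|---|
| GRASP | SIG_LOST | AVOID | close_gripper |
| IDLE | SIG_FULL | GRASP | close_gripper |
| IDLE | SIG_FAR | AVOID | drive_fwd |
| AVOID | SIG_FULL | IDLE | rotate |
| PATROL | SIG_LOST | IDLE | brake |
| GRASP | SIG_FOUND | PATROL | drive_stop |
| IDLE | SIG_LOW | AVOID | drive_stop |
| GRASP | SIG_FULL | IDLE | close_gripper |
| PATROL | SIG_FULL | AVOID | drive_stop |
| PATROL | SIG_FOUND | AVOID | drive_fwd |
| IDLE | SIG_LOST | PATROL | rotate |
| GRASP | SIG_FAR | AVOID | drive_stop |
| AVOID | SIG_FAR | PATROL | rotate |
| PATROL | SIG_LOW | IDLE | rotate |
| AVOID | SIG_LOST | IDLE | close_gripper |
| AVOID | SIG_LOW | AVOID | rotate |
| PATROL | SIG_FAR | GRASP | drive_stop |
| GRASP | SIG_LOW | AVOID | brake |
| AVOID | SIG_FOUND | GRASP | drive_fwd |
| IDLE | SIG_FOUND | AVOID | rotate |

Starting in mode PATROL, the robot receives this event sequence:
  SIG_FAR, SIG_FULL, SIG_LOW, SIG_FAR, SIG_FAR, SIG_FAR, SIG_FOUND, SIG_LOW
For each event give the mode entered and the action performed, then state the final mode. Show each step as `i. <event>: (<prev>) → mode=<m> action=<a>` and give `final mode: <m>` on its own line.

1. SIG_FAR: (PATROL) → mode=GRASP action=drive_stop
2. SIG_FULL: (GRASP) → mode=IDLE action=close_gripper
3. SIG_LOW: (IDLE) → mode=AVOID action=drive_stop
4. SIG_FAR: (AVOID) → mode=PATROL action=rotate
5. SIG_FAR: (PATROL) → mode=GRASP action=drive_stop
6. SIG_FAR: (GRASP) → mode=AVOID action=drive_stop
7. SIG_FOUND: (AVOID) → mode=GRASP action=drive_fwd
8. SIG_LOW: (GRASP) → mode=AVOID action=brake

final mode: AVOID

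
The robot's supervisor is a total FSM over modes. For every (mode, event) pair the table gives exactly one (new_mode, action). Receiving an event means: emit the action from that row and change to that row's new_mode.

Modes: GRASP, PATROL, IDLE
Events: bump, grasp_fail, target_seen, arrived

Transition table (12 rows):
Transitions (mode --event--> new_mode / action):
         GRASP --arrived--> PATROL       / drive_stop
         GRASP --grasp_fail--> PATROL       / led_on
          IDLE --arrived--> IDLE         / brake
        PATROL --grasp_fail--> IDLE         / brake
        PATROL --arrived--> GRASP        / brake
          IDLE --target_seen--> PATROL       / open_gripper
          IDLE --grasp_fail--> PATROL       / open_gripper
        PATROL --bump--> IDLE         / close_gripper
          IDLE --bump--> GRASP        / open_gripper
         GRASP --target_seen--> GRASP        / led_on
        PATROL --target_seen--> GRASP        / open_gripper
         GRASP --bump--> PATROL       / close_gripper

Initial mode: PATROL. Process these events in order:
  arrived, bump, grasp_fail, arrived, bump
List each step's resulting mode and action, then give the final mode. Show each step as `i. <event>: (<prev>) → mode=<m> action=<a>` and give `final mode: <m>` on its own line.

1. arrived: (PATROL) → mode=GRASP action=brake
2. bump: (GRASP) → mode=PATROL action=close_gripper
3. grasp_fail: (PATROL) → mode=IDLE action=brake
4. arrived: (IDLE) → mode=IDLE action=brake
5. bump: (IDLE) → mode=GRASP action=open_gripper

final mode: GRASP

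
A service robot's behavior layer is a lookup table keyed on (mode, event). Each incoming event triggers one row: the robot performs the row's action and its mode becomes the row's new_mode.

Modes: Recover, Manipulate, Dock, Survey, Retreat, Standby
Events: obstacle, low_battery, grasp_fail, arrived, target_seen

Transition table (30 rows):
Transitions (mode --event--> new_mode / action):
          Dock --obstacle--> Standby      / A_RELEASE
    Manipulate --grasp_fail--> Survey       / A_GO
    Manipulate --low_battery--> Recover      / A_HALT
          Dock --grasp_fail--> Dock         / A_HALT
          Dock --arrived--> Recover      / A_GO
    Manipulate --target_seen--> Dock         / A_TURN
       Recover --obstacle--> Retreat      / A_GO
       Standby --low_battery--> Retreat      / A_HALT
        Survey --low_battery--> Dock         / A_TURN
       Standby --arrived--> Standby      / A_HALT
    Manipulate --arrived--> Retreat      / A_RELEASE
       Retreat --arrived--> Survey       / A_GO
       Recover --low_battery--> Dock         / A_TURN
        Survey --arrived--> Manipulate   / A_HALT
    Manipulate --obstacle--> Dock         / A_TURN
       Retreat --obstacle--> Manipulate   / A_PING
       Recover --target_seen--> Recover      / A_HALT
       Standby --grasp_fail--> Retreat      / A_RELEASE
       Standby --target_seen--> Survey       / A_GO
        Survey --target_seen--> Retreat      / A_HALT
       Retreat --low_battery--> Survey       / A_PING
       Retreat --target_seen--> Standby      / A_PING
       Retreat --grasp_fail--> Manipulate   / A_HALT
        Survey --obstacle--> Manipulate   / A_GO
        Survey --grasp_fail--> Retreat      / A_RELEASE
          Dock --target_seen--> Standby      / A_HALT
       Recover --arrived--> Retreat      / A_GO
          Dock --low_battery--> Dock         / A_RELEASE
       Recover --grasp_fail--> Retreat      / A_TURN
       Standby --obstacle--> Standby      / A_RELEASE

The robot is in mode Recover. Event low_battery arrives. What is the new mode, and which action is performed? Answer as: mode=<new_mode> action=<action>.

current mode = Recover; filter table to that mode:
  (Recover, obstacle) → (Retreat, A_GO)
  (Recover, low_battery) → (Dock, A_TURN)  ← event matches
  (Recover, target_seen) → (Recover, A_HALT)
  (Recover, arrived) → (Retreat, A_GO)
  (Recover, grasp_fail) → (Retreat, A_TURN)
event = low_battery selects (Dock, A_TURN)

mode=Dock action=A_TURN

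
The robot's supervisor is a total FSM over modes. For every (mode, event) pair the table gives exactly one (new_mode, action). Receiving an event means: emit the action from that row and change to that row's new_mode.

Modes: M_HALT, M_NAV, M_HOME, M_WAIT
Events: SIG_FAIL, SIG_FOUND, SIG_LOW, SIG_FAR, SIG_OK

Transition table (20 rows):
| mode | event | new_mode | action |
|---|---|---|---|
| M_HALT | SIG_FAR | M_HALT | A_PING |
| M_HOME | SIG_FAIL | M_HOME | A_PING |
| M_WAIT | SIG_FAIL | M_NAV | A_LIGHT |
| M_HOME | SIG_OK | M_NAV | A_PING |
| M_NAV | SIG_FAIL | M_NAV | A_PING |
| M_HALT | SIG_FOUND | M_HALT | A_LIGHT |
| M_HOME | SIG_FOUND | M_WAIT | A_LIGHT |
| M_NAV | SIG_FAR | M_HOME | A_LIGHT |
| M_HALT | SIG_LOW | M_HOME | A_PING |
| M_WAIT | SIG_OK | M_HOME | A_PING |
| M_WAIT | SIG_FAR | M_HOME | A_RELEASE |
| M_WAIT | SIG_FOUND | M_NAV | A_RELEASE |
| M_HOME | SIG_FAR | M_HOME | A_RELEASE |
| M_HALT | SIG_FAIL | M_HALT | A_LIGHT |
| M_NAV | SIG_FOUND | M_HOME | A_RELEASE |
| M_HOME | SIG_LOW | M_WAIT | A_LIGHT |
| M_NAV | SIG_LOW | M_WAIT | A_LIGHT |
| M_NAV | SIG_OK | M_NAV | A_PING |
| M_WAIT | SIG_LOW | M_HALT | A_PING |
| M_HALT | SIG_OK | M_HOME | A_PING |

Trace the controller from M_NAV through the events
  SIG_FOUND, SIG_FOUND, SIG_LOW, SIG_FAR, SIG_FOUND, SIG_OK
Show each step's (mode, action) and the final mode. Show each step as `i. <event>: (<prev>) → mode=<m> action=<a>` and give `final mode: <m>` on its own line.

final mode: M_HOME

1. SIG_FOUND: (M_NAV) → mode=M_HOME action=A_RELEASE
2. SIG_FOUND: (M_HOME) → mode=M_WAIT action=A_LIGHT
3. SIG_LOW: (M_WAIT) → mode=M_HALT action=A_PING
4. SIG_FAR: (M_HALT) → mode=M_HALT action=A_PING
5. SIG_FOUND: (M_HALT) → mode=M_HALT action=A_LIGHT
6. SIG_OK: (M_HALT) → mode=M_HOME action=A_PING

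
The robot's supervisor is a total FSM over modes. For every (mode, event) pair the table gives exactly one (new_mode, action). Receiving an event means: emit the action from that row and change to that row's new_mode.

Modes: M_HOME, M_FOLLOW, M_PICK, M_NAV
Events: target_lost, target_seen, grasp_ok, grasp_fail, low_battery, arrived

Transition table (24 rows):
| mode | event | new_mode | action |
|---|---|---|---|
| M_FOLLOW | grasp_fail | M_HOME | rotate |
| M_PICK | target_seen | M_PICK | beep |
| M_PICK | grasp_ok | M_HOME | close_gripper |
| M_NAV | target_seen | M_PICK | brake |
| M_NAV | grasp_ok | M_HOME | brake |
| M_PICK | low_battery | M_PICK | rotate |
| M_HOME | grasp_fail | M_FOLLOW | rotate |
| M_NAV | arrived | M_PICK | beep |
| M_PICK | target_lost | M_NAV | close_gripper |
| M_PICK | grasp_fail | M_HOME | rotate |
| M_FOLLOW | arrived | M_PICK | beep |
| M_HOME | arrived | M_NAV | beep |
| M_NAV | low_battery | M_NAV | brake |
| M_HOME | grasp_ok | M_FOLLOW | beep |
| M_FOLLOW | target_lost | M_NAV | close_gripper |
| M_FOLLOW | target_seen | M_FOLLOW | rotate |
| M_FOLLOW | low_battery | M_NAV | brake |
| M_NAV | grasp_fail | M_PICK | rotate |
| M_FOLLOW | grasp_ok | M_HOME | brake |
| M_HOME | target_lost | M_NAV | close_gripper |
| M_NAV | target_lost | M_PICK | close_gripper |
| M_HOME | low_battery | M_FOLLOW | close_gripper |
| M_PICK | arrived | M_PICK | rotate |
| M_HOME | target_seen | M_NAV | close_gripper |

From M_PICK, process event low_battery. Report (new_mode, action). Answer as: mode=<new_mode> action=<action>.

current mode = M_PICK; filter table to that mode:
  (M_PICK, target_seen) → (M_PICK, beep)
  (M_PICK, grasp_ok) → (M_HOME, close_gripper)
  (M_PICK, low_battery) → (M_PICK, rotate)  ← event matches
  (M_PICK, target_lost) → (M_NAV, close_gripper)
  (M_PICK, grasp_fail) → (M_HOME, rotate)
  (M_PICK, arrived) → (M_PICK, rotate)
event = low_battery selects (M_PICK, rotate)

mode=M_PICK action=rotate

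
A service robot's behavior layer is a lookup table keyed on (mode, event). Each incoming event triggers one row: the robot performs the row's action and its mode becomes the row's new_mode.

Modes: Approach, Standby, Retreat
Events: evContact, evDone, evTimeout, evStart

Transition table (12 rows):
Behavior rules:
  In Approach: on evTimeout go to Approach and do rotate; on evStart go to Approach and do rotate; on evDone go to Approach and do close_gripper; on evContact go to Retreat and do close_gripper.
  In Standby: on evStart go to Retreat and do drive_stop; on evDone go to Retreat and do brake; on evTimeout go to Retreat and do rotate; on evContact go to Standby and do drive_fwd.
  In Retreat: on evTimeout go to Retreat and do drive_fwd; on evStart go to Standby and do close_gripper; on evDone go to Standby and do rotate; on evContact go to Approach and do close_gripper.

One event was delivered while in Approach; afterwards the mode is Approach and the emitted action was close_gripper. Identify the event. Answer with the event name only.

evDone

try evContact: (Approach, evContact) → (Retreat, close_gripper)
try evDone: (Approach, evDone) → (Approach, close_gripper)  ← matches
try evTimeout: (Approach, evTimeout) → (Approach, rotate)
try evStart: (Approach, evStart) → (Approach, rotate)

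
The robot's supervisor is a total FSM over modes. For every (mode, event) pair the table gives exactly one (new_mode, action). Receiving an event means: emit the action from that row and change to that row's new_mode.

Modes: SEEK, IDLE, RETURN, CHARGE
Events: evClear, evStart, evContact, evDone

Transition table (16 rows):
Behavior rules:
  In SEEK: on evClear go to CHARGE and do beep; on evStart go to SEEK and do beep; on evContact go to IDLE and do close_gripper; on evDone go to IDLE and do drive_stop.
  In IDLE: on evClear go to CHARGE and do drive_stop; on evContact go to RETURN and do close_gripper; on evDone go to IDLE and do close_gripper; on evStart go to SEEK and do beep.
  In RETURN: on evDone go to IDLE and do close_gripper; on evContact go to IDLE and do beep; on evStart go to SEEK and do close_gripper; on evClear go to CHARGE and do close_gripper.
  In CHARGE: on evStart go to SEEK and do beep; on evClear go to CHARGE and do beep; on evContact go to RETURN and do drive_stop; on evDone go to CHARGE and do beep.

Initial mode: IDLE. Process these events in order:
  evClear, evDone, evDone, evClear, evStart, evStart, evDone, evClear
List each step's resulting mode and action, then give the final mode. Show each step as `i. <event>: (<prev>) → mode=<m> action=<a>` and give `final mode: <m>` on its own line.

1. evClear: (IDLE) → mode=CHARGE action=drive_stop
2. evDone: (CHARGE) → mode=CHARGE action=beep
3. evDone: (CHARGE) → mode=CHARGE action=beep
4. evClear: (CHARGE) → mode=CHARGE action=beep
5. evStart: (CHARGE) → mode=SEEK action=beep
6. evStart: (SEEK) → mode=SEEK action=beep
7. evDone: (SEEK) → mode=IDLE action=drive_stop
8. evClear: (IDLE) → mode=CHARGE action=drive_stop

final mode: CHARGE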